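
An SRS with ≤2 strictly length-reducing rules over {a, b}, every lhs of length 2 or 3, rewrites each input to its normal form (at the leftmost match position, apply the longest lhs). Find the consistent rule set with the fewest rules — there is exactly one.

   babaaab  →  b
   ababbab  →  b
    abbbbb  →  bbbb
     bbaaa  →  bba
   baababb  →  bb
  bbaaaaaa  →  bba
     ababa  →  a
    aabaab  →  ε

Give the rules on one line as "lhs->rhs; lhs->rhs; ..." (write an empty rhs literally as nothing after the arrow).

  | babaaab => baaab => baab => bab => b
  | ababbab => abbab => bab => b
  | abbbbb => bbbb
  | bbaaa => bbaa => bba

aa->a; ab->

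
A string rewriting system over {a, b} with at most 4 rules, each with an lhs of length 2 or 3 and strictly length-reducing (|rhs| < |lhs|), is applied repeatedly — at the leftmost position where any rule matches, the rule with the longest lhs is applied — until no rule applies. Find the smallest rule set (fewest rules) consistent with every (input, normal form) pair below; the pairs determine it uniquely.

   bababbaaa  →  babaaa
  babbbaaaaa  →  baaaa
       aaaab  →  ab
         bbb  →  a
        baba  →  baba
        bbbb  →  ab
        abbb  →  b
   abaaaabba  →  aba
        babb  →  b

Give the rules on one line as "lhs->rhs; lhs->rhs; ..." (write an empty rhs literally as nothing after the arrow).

aab->ab; abb->; bba->b; bbb->a

  | bababbaaa => babaaa
  | babbbaaaaa => bbaaaaa => baaaa
  | aaaab => aaab => aab => ab
  | bbb => a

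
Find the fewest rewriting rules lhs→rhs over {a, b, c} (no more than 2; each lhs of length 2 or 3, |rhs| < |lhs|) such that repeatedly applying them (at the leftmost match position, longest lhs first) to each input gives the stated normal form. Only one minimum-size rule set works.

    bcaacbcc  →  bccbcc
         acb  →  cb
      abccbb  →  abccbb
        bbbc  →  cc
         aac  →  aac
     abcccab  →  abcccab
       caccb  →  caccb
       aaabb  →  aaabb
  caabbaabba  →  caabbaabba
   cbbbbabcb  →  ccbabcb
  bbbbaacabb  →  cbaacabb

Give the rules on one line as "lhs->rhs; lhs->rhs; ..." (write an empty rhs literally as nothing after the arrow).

  | bcaacbcc => bcacbcc => bccbcc
  | acb => cb
  | abccbb
  | bbbc => cc

acb->cb; bbb->c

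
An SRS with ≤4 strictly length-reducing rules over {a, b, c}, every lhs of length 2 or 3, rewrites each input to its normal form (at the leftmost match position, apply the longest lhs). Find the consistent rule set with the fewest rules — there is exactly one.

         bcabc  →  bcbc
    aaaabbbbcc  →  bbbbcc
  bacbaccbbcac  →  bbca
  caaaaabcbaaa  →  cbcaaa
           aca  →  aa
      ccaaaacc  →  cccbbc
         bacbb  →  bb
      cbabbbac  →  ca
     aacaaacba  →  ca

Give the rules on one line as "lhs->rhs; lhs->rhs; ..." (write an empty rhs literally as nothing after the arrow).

  | bcabc => bcbc
  | aaaabbbbcc => aaabbbbcc => aabbbbcc => abbbbcc => bbbbcc
  | bacbaccbbcac => acbaccbbcac => abaccbbcac => baccbbcac => accbbcac => acbbcac => abbcac => bbcac => bbca
  | caaaaabcbaaa => caaaabcbaaa => caaabcbaaa => caabcbaaa => cabcbaaa => cbcbaaa => cbcaaa

aac->cb; ab->b; ac->a; ba->a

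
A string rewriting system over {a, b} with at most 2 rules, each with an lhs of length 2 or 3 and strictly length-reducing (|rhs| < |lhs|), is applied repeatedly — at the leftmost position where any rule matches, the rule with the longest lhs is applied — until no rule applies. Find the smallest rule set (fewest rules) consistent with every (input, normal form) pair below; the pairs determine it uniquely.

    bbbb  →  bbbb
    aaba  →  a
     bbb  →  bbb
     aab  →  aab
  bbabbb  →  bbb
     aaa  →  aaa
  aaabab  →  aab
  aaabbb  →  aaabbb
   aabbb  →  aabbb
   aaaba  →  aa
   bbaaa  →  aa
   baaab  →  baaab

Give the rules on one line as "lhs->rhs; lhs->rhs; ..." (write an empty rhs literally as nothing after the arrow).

aba->; bba->

  | bbbb
  | aaba => a
  | bbb
  | aab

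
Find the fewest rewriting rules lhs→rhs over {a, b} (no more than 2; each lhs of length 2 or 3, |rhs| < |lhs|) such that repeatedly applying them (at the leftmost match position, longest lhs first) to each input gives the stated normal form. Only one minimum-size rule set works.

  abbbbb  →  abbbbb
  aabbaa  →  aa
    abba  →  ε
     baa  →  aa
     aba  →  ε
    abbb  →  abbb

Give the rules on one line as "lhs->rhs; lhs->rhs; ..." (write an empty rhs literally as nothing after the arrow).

aba->; ba->a

  | abbbbb
  | aabbaa => aabaa => aa
  | abba => aba => ε
  | baa => aa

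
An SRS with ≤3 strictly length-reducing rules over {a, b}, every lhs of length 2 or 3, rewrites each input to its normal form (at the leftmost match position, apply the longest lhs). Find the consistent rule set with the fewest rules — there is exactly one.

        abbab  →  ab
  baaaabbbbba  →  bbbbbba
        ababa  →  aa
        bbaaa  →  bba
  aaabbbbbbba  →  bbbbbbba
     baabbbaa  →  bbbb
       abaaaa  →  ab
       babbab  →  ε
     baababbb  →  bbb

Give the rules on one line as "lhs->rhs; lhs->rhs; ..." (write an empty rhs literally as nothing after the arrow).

  | abbab => ab
  | baaaabbbbba => baabbbbba => bbbbbba
  | ababa => aa
  | bbaaa => bba

aaa->; baa->b; bab->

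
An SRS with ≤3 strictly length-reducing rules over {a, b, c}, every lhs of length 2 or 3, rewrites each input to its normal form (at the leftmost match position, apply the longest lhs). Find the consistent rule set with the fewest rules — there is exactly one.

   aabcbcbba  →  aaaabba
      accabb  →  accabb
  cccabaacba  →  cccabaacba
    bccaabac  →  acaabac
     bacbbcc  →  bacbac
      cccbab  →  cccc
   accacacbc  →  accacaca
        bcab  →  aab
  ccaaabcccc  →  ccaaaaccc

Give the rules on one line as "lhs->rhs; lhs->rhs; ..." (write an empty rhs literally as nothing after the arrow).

  | aabcbcbba => aaabcbba => aaaabba
  | accabb
  | cccabaacba
  | bccaabac => acaabac

bab->c; bc->a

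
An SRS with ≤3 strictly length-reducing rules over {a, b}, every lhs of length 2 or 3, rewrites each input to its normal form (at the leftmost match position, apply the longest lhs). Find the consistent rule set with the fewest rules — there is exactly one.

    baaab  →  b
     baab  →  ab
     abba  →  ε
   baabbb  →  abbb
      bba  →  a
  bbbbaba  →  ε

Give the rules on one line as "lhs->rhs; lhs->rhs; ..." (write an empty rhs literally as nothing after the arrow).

  | baaab => aab => b
  | baab => ab
  | abba => aba => aa => ε
  | baabbb => abbb

aa->; ba->a; baa->a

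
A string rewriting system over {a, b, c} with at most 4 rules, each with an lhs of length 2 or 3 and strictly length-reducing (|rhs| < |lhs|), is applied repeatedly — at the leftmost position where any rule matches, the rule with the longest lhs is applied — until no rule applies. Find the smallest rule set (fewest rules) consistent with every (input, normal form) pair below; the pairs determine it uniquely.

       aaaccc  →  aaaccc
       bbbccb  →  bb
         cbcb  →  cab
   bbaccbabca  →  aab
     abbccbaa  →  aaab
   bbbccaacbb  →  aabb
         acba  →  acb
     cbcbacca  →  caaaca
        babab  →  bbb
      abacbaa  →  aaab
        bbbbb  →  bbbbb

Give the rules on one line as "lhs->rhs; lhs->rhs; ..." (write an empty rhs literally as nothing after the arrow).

ba->b; bac->aa; bc->a

  | aaaccc
  | bbbccb => bbacb => baab => bab => bb
  | cbcb => cab
  | bbaccbabca => baacbabca => bacbabca => aababca => aabbca => aabaa => aaba => aab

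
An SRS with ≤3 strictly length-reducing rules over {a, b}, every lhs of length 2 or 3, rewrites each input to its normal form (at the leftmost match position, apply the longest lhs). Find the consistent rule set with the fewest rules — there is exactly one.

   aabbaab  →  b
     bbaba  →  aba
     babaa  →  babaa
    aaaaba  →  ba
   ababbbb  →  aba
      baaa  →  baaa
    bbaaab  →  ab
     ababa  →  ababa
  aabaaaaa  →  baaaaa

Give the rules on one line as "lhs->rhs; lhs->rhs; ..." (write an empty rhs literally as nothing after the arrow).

aab->b; bb->

  | aabbaab => bbaab => aab => b
  | bbaba => aba
  | babaa
  | aaaaba => aaba => ba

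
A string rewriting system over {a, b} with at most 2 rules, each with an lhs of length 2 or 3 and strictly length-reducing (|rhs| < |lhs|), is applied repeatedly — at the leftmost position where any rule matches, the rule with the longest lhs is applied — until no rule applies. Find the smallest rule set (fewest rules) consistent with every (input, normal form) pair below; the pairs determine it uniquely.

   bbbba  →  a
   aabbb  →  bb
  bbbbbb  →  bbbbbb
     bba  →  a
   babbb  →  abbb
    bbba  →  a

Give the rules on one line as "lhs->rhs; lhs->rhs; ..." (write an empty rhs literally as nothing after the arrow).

aab->; ba->a

  | bbbba => bbba => bba => ba => a
  | aabbb => bb
  | bbbbbb
  | bba => ba => a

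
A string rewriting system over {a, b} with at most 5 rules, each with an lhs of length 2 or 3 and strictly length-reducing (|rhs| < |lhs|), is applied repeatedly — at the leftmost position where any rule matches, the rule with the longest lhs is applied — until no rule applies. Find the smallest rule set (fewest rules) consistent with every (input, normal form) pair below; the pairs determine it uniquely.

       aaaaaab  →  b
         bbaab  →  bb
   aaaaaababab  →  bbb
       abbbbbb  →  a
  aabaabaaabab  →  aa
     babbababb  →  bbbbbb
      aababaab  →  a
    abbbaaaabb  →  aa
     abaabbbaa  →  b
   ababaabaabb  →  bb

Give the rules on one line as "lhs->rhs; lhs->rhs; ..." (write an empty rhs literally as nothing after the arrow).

aaa->; ab->a; ba->; bab->bb

  | aaaaaab => aaab => b
  | bbaab => bab => bb
  | aaaaaababab => aaababab => babab => bbab => bbb
  | abbbbbb => abbbbb => abbbb => abbb => abb => ab => a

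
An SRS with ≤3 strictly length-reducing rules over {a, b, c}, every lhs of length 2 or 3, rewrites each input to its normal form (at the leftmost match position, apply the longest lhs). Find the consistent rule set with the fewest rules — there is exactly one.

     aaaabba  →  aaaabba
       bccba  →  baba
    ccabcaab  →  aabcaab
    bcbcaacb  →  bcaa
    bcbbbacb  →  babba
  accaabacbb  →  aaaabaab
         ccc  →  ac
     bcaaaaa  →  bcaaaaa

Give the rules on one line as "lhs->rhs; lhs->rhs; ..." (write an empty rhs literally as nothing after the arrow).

  | aaaabba
  | bccba => baba
  | ccabcaab => aabcaab
  | bcbcaacb => bcaacb => bcaa

cb->; cbb->ab; cc->a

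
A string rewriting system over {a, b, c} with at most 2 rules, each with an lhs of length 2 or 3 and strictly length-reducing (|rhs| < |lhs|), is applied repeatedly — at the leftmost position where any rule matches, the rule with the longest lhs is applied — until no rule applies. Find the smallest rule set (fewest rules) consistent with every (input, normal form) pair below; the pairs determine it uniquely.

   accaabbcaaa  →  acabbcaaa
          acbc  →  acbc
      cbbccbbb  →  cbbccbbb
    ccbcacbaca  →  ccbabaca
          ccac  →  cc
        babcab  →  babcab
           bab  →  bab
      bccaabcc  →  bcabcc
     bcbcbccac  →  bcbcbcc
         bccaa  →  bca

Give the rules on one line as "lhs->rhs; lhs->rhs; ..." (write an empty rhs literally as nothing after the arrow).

cac->a; cca->c

  | accaabbcaaa => acabbcaaa
  | acbc
  | cbbccbbb
  | ccbcacbaca => ccbabaca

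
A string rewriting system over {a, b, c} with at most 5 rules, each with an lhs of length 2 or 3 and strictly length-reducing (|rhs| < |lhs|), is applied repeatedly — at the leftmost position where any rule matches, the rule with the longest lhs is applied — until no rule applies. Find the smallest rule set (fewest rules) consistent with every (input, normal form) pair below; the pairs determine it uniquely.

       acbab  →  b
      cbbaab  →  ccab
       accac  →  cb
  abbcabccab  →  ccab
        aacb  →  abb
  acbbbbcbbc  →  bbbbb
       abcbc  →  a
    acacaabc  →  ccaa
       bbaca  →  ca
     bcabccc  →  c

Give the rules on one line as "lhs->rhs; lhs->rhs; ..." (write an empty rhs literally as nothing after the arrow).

  | acbab => bbab => bcb => b
  | cbbaab => cbcab => ccab
  | accac => bcac => cac => cb
  | abbcabccab => abcabccab => acabccab => babccab => cbccab => ccab

ac->b; ba->c; bc->; bca->ca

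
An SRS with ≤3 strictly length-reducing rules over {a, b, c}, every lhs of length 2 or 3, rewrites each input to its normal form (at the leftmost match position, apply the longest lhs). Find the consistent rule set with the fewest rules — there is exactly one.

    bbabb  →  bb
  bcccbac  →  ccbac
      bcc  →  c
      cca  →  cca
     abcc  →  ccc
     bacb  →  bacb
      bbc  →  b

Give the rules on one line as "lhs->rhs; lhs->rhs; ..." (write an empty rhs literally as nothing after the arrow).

  | bbabb => bbcb => bb
  | bcccbac => ccbac
  | bcc => c
  | cca

ab->c; bc->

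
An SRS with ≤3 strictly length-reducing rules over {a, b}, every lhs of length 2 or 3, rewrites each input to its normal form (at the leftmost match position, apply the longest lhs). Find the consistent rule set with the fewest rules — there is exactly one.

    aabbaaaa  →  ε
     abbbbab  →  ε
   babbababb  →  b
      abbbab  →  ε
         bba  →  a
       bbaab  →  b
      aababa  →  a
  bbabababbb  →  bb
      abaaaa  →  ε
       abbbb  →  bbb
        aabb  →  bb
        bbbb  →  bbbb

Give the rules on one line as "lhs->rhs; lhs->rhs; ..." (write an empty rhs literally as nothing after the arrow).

  | aabbaaaa => bbaaaa => baaaa => aaaa => aa => ε
  | abbbbab => bbbab => bbab => bab => ab => ε
  | babbababb => abbababb => bababb => ababb => abb => b
  | abbbab => bbab => bab => ab => ε

aa->; ab->; ba->a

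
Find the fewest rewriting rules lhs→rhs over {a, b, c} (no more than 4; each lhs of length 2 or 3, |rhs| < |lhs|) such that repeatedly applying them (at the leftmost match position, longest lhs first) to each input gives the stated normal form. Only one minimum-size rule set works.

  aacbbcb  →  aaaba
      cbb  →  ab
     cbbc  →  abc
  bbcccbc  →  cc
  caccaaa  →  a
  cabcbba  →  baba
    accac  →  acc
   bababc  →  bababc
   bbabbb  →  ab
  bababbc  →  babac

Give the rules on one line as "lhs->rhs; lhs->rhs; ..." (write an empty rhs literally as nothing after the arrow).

bb->; ca->; cb->a

  | aacbbcb => aaabcb => aaaba
  | cbb => ab
  | cbbc => abc
  | bbcccbc => cccbc => ccac => cc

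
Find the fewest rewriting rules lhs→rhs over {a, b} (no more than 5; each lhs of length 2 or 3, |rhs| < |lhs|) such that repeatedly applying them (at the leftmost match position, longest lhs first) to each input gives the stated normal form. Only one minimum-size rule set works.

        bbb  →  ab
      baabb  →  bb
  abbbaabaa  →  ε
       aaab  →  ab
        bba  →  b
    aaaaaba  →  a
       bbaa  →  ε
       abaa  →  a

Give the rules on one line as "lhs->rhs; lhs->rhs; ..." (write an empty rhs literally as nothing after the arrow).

  | bbb => ab
  | baabb => aabb => bb
  | abbbaabaa => aabaabaa => baabaa => aabaa => baa => aa => ε
  | aaab => ab

aa->; ba->; baa->aa; bbb->ab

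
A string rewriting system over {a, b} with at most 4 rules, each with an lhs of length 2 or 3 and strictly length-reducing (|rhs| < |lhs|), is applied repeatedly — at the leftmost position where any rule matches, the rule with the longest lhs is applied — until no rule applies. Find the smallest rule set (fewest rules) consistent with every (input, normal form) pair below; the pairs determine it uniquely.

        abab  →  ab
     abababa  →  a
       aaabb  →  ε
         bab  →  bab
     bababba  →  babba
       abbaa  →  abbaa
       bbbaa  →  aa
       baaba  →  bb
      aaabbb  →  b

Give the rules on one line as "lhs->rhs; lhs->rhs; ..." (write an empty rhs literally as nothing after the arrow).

  | abab => ab
  | abababa => ababa => aba => a
  | aaabb => bbb => ε
  | bab

aaa->b; aab->aa; aba->a; bbb->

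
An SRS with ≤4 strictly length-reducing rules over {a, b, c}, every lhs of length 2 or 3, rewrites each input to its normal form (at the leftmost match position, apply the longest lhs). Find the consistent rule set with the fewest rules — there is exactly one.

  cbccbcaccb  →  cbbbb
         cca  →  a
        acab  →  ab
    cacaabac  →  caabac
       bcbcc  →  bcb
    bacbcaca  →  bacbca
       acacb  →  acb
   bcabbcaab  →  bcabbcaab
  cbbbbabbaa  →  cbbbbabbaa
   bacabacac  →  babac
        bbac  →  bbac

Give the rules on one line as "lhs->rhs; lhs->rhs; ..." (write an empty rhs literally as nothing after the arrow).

  | cbccbcaccb => cbbcaccb => cbbccbb => cbbbb
  | cca => a
  | acab => ab
  | cacaabac => caabac

aca->a; acc->cb; cc->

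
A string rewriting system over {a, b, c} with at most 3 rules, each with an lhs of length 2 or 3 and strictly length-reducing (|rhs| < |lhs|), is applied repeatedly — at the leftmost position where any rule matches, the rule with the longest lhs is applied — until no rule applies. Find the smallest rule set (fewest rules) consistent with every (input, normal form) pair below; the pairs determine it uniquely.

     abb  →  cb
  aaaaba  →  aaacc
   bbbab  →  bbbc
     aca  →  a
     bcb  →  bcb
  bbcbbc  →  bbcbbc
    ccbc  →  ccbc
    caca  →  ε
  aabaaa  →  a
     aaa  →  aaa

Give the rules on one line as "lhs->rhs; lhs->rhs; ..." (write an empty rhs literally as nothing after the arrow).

  | abb => cb
  | aaaaba => aaacc
  | bbbab => bbbc
  | aca => a

ab->c; aba->cc; ca->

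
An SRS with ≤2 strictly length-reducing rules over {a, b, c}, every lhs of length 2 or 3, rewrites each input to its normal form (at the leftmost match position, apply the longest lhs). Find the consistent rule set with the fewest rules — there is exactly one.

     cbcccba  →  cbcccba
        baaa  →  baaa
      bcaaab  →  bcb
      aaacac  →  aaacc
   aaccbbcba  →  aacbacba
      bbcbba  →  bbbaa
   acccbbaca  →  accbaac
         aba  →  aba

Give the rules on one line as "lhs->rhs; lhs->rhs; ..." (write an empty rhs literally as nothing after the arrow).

  | cbcccba
  | baaa
  | bcaaab => bcaab => bcab => bcb
  | aaacac => aaacc

ca->c; cbb->ba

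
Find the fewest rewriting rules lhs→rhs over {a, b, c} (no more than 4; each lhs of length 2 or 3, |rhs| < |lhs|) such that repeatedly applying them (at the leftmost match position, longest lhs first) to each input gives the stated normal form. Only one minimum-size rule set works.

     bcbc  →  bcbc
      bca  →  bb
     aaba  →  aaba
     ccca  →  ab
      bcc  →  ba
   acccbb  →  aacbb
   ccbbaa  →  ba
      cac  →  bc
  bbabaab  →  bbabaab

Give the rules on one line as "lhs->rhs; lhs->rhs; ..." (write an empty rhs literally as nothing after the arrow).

abb->c; ca->b; cc->a

  | bcbc
  | bca => bb
  | aaba
  | ccca => aca => ab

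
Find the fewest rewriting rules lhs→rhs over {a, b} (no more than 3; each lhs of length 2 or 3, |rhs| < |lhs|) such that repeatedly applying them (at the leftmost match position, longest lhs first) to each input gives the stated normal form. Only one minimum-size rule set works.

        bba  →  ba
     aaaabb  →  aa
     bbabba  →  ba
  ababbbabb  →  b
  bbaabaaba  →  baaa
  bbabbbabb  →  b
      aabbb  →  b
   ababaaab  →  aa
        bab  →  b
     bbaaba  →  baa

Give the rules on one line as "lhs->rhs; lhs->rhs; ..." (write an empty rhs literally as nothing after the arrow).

ab->; bb->b

  | bba => ba
  | aaaabb => aaab => aa
  | bbabba => babba => bba => ba
  | ababbbabb => abbbabb => bbabb => babb => bb => b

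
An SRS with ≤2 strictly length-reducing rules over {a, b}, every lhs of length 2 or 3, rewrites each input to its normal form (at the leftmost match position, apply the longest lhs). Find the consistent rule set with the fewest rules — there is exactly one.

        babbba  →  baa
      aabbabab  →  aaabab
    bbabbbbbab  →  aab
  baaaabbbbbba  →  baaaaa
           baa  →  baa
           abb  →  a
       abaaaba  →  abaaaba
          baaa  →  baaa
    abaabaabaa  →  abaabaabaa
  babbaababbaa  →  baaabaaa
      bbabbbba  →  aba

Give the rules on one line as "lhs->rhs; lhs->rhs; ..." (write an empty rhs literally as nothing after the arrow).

bb->; bbb->

  | babbba => baa
  | aabbabab => aaabab
  | bbabbbbbab => abbbbbab => abbab => aab
  | baaaabbbbbba => baaaabbba => baaaaa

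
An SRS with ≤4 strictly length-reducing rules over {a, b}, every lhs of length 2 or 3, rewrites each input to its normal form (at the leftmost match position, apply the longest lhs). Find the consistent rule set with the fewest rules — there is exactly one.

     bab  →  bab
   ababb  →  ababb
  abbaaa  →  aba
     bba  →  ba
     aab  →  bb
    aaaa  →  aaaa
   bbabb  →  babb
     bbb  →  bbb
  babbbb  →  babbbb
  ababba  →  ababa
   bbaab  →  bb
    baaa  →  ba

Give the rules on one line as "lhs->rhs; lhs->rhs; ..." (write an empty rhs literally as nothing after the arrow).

  | bab
  | ababb
  | abbaaa => abaaa => aba
  | bba => ba

aab->bb; baa->b; bba->ba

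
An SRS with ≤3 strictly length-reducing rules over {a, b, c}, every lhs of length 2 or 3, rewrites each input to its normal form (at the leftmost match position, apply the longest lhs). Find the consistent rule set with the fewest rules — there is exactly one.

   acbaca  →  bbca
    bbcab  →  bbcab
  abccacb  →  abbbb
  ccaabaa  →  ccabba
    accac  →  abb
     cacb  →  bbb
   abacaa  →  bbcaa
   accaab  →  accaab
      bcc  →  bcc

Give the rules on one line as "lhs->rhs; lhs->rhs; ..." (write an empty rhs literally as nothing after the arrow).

  | acbaca => abaca => bbca
  | bbcab
  | abccacb => abcbbb => abbbb
  | ccaabaa => ccabba

aba->bb; cac->bb; cb->b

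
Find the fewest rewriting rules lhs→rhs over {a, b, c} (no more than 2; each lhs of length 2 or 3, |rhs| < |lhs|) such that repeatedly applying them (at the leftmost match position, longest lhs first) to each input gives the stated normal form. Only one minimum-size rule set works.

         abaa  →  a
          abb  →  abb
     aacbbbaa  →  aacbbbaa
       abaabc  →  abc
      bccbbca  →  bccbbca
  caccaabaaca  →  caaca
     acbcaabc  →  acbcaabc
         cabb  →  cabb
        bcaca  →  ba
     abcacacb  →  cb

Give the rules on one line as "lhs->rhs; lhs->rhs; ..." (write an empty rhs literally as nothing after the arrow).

aba->; cac->

  | abaa => a
  | abb
  | aacbbbaa
  | abaabc => abc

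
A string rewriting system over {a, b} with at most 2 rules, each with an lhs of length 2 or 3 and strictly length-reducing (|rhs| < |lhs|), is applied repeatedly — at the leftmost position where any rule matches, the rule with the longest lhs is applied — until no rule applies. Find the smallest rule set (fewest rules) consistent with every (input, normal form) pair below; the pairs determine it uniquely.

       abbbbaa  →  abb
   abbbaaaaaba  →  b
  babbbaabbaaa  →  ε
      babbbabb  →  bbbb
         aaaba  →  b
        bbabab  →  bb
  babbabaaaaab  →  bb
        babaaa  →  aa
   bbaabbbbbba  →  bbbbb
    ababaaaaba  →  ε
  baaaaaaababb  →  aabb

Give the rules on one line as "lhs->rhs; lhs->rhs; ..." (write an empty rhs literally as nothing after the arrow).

  | abbbbaa => abbba => abb
  | abbbaaaaaba => abbaaaaba => abaaaba => aaaba => bba => b
  | babbbaabbaaa => bbbaabbaaa => bbabbaaa => bbbaaa => bbaa => ba => ε
  | babbbabb => bbbabb => bbbb

aaa->b; ba->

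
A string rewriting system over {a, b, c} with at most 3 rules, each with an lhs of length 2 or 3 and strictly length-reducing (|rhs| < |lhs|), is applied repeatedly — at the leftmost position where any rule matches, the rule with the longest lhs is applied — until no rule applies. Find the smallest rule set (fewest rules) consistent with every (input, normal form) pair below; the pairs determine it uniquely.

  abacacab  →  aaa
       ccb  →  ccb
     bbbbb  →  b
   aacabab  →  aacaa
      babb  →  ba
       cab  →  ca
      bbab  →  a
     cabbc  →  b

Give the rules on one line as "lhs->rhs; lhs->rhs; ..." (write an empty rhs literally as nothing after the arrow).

ab->a; bb->; cac->b

  | abacacab => aacacab => aabab => aaab => aaa
  | ccb
  | bbbbb => bbb => b
  | aacabab => aacaab => aacaa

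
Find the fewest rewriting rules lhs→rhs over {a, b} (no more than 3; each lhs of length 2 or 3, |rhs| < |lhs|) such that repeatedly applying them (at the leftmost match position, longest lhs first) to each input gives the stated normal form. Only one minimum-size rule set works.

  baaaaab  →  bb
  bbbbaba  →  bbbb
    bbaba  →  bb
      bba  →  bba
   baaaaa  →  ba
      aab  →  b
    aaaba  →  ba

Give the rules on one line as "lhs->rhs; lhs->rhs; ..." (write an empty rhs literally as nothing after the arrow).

aa->a; aab->b; aba->

  | baaaaab => baaaab => baaab => baab => bb
  | bbbbaba => bbbb
  | bbaba => bb
  | bba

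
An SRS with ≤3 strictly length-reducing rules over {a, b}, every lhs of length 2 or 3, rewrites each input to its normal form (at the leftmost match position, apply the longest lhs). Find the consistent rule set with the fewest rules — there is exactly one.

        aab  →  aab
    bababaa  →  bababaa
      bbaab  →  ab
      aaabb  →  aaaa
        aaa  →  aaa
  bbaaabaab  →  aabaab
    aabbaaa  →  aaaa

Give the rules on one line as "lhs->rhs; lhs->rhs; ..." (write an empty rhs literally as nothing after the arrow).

  | aab
  | bababaa
  | bbaab => ab
  | aaabb => aaaa

bb->a; bba->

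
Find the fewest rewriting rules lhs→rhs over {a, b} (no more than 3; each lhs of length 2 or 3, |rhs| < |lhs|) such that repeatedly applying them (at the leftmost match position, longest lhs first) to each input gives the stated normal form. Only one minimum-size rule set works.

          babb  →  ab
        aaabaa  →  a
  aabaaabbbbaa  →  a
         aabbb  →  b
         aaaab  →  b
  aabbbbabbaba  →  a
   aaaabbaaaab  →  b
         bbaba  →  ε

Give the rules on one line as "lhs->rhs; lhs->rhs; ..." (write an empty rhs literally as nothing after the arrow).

aa->; ba->a; bb->b

  | babb => abb => ab
  | aaabaa => abaa => aaa => a
  | aabaaabbbbaa => baaabbbbaa => aaabbbbaa => abbbbaa => abbbaa => abbaa => abaa => aaa => a
  | aabbb => bbb => bb => b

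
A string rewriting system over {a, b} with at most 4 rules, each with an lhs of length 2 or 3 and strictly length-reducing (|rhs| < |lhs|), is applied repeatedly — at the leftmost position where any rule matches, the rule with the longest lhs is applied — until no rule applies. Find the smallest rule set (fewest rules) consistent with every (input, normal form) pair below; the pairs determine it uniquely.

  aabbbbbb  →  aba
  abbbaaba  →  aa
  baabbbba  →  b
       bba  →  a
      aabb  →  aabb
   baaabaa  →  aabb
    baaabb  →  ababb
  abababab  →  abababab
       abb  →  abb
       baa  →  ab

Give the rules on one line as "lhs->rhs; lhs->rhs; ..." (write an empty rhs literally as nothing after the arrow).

  | aabbbbbb => aaaabbb => babbb => baaa => aba
  | abbbaaba => aaaaaba => baaba => abba => aa
  | baabbbba => abbbbba => aaabba => bbba => aaa => b
  | bba => a

aaa->b; baa->ab; bba->a; bbb->aa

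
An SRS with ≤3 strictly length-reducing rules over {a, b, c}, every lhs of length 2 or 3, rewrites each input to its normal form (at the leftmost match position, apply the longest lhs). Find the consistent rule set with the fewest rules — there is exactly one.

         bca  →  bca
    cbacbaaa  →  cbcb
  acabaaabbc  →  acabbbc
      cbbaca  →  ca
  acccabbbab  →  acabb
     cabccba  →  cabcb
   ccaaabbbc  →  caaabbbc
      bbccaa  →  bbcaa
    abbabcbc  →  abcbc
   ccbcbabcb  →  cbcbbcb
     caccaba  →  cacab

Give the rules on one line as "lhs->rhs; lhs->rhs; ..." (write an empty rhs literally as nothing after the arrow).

ba->b; bba->; cc->c

  | bca
  | cbacbaaa => cbcbaaa => cbcbaa => cbcba => cbcb
  | acabaaabbc => acabaabbc => acababbc => acabbbc
  | cbbaca => cca => ca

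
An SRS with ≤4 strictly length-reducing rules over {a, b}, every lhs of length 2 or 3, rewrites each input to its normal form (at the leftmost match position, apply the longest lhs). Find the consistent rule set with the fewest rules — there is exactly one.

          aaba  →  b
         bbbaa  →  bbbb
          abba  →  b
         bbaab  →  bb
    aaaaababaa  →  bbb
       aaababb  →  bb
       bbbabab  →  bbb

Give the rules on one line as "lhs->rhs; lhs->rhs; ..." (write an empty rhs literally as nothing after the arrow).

aa->b; aab->ab; ab->a; bab->b

  | aaba => aba => aa => b
  | bbbaa => bbbb
  | abba => aba => aa => b
  | bbaab => bbab => bb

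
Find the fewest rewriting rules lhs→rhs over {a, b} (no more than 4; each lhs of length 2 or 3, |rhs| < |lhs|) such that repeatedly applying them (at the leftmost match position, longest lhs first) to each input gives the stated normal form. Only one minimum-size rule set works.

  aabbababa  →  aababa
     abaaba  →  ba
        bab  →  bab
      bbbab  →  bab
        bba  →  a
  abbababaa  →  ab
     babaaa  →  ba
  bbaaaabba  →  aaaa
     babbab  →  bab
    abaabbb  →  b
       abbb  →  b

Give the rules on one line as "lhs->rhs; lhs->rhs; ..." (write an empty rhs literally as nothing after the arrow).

abb->; baa->bb; bb->

  | aabbababa => aababa
  | abaaba => abbba => ba
  | bab
  | bbbab => bab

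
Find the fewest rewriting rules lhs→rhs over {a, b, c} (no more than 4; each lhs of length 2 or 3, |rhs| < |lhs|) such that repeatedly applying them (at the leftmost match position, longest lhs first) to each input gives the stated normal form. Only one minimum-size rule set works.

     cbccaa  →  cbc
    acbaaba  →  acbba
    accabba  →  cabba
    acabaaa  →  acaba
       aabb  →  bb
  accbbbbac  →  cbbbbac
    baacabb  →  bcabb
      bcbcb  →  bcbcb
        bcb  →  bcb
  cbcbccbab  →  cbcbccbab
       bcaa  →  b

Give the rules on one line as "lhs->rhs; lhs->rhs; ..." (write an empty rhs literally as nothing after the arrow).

aa->; acc->c; caa->

  | cbccaa => cbc
  | acbaaba => acbba
  | accabba => cabba
  | acabaaa => acaba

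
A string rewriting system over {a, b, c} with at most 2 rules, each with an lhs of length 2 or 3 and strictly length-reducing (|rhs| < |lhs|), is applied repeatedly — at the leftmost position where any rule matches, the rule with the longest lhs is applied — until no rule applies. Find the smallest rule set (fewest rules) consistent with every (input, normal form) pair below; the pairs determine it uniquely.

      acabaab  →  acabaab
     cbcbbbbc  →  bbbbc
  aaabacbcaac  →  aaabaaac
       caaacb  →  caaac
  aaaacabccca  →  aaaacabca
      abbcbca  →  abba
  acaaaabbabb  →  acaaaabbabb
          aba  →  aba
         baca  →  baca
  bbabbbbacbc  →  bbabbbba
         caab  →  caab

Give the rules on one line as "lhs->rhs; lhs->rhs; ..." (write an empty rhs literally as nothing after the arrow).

cb->c; cc->

  | acabaab
  | cbcbbbbc => ccbbbbc => bbbbc
  | aaabacbcaac => aaabaccaac => aaabaaac
  | caaacb => caaac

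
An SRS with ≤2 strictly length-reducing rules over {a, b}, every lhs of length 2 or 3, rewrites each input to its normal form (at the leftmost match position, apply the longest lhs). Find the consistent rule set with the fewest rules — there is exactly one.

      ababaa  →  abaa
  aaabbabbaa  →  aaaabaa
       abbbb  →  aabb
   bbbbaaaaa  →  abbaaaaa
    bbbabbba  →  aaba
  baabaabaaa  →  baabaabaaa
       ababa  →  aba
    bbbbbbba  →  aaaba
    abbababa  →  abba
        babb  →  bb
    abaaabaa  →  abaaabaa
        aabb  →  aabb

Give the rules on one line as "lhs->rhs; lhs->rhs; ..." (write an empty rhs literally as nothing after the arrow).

  | ababaa => abaa
  | aaabbabbaa => aaabbbaa => aaaabaa
  | abbbb => aabb
  | bbbbaaaaa => abbaaaaa

bab->b; bbb->ab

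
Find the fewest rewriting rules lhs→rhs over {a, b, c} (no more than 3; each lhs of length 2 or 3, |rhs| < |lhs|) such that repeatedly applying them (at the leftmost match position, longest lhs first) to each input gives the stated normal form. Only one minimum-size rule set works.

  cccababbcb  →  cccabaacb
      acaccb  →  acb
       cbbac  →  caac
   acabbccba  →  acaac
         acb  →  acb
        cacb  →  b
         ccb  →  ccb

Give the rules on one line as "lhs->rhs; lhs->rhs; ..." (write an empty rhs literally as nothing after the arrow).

bb->a; cac->; cba->

  | cccababbcb => cccabaacb
  | acaccb => acb
  | cbbac => caac
  | acabbccba => acaaccba => acaac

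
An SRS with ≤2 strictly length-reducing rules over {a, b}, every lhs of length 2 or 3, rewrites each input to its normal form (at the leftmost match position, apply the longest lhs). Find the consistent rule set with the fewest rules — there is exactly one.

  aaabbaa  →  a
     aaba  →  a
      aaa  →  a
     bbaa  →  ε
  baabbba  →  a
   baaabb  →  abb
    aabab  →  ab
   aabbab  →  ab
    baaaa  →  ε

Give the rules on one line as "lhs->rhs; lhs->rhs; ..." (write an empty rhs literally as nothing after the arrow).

  | aaabbaa => abbaa => abaa => aaa => a
  | aaba => ba => a
  | aaa => a
  | bbaa => baa => aa => ε

aa->; ba->a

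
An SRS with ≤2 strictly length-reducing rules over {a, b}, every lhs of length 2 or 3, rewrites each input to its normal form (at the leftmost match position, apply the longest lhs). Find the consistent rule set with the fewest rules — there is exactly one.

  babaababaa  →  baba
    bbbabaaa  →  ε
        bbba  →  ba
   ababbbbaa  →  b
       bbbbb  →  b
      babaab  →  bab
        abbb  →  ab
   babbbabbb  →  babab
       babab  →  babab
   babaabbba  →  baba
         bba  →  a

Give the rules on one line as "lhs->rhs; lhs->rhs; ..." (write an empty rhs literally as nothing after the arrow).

aa->b; bb->

  | babaababaa => babbbabaa => bababaa => bababb => baba
  | bbbabaaa => babaaa => babba => baa => bb => ε
  | bbba => ba
  | ababbbbaa => ababbaa => abaaa => abba => aa => b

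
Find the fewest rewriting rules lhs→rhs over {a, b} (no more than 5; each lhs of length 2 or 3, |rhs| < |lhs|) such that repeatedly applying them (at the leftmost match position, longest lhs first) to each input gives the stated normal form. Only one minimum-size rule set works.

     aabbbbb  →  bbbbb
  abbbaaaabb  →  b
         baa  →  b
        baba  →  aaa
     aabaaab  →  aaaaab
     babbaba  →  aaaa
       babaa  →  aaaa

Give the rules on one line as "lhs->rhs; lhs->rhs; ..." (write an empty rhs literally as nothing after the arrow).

aba->aa; abb->bb; ba->b; bab->aa

  | aabbbbb => abbbbb => bbbbb
  | abbbaaaabb => bbbaaaabb => bbbaaabb => bbbaabb => bbbabb => bbaab => bbab => baa => ba => b
  | baa => ba => b
  | baba => aaa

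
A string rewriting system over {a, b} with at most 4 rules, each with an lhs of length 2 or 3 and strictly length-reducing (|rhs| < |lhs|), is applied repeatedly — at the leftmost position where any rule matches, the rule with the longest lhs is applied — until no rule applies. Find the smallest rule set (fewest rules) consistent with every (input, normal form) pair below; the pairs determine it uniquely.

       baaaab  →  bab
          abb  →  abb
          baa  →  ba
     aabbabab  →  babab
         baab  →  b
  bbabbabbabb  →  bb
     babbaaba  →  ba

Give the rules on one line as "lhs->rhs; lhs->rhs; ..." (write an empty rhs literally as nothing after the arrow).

aa->a; aaa->; aab->; bba->

  | baaaab => bab
  | abb
  | baa => ba
  | aabbabab => babab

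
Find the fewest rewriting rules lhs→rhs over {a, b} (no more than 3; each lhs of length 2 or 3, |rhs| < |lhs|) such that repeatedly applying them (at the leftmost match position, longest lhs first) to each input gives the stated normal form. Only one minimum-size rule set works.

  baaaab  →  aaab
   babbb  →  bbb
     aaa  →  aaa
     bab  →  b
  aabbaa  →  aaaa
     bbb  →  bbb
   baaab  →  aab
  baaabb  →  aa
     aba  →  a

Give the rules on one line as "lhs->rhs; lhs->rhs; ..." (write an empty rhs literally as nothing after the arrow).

  | baaaab => aaab
  | babbb => bbb
  | aaa
  | bab => b

abb->a; ba->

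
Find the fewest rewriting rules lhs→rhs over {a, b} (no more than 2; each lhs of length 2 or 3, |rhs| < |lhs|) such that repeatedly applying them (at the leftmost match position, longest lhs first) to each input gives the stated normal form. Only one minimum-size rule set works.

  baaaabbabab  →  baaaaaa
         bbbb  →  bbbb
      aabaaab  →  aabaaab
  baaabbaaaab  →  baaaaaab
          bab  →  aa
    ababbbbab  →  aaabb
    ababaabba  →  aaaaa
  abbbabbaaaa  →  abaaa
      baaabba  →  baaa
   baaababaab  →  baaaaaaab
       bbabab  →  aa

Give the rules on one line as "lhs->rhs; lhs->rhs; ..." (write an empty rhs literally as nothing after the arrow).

  | baaaabbabab => baaaabab => baaaaaa
  | bbbb
  | aabaaab
  | baaabbaaaab => baaaaaab

bab->aa; bba->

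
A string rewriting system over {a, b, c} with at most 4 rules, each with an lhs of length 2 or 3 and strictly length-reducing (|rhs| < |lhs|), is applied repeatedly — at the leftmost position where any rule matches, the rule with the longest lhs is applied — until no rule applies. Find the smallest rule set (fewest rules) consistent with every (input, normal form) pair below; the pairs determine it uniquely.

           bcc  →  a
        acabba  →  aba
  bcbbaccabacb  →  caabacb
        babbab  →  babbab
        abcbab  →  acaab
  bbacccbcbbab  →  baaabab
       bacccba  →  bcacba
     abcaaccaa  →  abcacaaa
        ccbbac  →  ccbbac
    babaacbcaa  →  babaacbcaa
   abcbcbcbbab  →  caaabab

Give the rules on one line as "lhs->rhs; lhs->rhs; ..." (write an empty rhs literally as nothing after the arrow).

  | bcc => a
  | acabba => aba
  | bcbbaccabacb => cabaccabacb => accabacb => caabacb
  | babbab

acc->ca; bcb->ca; bcc->a; cab->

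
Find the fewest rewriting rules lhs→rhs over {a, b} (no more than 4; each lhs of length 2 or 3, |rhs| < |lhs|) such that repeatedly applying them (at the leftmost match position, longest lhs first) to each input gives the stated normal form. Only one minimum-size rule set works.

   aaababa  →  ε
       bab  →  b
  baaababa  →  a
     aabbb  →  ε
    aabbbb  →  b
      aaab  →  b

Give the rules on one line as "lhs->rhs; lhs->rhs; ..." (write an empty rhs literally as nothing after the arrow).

aa->b; ba->; bb->

  | aaababa => bababa => baba => ba => ε
  | bab => b
  | baaababa => aababa => bbaba => aba => a
  | aabbb => bbbb => bb => ε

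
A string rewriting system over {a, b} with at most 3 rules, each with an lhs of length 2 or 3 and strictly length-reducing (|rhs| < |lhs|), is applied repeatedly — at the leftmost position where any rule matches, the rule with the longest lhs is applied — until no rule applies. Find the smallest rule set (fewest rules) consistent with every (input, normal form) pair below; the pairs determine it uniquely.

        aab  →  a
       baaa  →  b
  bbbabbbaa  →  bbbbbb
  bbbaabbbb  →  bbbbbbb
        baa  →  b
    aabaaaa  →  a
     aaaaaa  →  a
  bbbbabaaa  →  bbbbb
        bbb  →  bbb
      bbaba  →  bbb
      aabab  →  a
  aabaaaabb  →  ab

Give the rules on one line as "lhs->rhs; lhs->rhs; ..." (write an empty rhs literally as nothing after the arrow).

  | aab => a
  | baaa => baa => ba => b
  | bbbabbbaa => bbbbbbaa => bbbbbba => bbbbbb
  | bbbaabbbb => bbbabbbb => bbbbbbb

aa->a; aab->a; ba->b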